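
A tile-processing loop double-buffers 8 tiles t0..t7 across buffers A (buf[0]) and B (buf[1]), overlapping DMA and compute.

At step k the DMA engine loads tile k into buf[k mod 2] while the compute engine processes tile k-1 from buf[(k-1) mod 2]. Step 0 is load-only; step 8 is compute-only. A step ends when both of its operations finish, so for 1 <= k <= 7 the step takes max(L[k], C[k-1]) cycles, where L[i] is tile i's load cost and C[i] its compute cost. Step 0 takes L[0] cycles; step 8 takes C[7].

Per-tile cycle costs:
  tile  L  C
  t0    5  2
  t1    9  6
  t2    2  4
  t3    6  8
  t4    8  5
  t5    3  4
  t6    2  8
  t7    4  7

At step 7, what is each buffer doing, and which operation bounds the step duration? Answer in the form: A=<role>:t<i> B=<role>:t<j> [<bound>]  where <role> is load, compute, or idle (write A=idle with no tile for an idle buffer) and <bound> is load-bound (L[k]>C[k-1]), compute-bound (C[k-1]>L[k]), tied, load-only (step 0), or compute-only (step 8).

step 7: A=compute:t6 B=load:t7 [compute-bound]

k=0 load=t0/5c comp=- wait=5 total=5
k=1 load=t1/9c comp=t0/2c wait=9 total=14
k=2 load=t2/2c comp=t1/6c wait=6 total=20
k=3 load=t3/6c comp=t2/4c wait=6 total=26
k=4 load=t4/8c comp=t3/8c wait=8 total=34
k=5 load=t5/3c comp=t4/5c wait=5 total=39
k=6 load=t6/2c comp=t5/4c wait=4 total=43
k=7 load=t7/4c comp=t6/8c wait=8 total=51
k=8 load=- comp=t7/7c wait=7 total=58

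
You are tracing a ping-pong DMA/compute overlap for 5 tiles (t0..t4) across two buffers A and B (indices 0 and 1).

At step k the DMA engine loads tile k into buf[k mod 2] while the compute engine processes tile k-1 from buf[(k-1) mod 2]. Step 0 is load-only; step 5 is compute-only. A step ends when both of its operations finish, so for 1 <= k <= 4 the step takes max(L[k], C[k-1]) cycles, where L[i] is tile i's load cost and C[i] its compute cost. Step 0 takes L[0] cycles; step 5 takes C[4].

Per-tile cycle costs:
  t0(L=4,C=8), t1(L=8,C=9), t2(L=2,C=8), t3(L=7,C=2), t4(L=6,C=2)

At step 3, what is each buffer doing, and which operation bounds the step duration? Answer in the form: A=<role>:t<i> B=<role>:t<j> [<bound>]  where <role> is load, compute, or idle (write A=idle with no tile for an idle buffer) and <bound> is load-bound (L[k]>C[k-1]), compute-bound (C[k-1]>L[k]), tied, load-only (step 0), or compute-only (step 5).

[0] DMA t0→A (4c) ∥ CU idle ⇒ 4c, clock 4
[1] DMA t1→B (8c) ∥ CU A:t0 (8c) ⇒ 8c, clock 12
[2] DMA t2→A (2c) ∥ CU B:t1 (9c) ⇒ 9c, clock 21
[3] DMA t3→B (7c) ∥ CU A:t2 (8c) ⇒ 8c, clock 29
[4] DMA t4→A (6c) ∥ CU B:t3 (2c) ⇒ 6c, clock 35
[5] DMA idle ∥ CU A:t4 (2c) ⇒ 2c, clock 37

step 3: A=compute:t2 B=load:t3 [compute-bound]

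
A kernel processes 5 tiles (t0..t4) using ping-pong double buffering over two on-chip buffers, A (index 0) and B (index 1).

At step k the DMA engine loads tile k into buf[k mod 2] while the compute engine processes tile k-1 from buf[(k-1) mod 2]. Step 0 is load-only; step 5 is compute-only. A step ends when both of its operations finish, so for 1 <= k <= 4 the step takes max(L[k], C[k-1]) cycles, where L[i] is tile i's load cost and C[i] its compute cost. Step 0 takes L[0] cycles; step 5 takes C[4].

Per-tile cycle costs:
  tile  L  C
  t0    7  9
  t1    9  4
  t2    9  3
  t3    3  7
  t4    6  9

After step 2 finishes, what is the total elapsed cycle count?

k=0 load=t0/7c comp=- wait=7 total=7
k=1 load=t1/9c comp=t0/9c wait=9 total=16
k=2 load=t2/9c comp=t1/4c wait=9 total=25
k=3 load=t3/3c comp=t2/3c wait=3 total=28
k=4 load=t4/6c comp=t3/7c wait=7 total=35
k=5 load=- comp=t4/9c wait=9 total=44

end_cycle[2] = 25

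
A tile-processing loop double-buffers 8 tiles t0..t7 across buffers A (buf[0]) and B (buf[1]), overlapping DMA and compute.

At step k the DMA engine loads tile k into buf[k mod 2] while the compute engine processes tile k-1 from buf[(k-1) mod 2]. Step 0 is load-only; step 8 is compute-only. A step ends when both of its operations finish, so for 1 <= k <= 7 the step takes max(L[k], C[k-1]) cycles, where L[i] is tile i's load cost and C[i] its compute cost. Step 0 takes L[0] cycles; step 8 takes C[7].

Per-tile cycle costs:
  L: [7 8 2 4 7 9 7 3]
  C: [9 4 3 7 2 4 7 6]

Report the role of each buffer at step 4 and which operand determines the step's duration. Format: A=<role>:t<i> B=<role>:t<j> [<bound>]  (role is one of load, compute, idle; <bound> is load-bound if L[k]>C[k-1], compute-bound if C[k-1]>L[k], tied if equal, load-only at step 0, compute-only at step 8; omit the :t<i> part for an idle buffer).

step 4: A=load:t4 B=compute:t3 [tied]

[0] DMA t0→A (7c) ∥ CU idle ⇒ 7c, clock 7
[1] DMA t1→B (8c) ∥ CU A:t0 (9c) ⇒ 9c, clock 16
[2] DMA t2→A (2c) ∥ CU B:t1 (4c) ⇒ 4c, clock 20
[3] DMA t3→B (4c) ∥ CU A:t2 (3c) ⇒ 4c, clock 24
[4] DMA t4→A (7c) ∥ CU B:t3 (7c) ⇒ 7c, clock 31
[5] DMA t5→B (9c) ∥ CU A:t4 (2c) ⇒ 9c, clock 40
[6] DMA t6→A (7c) ∥ CU B:t5 (4c) ⇒ 7c, clock 47
[7] DMA t7→B (3c) ∥ CU A:t6 (7c) ⇒ 7c, clock 54
[8] DMA idle ∥ CU B:t7 (6c) ⇒ 6c, clock 60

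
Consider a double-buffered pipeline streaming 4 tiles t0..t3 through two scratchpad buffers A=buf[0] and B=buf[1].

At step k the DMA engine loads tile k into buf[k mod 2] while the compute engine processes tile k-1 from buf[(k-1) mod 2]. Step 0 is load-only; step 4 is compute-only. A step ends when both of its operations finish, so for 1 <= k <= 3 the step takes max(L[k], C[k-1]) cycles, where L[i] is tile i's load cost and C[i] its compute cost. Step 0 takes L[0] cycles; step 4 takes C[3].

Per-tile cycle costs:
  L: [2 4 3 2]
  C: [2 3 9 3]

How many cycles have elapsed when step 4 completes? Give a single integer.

end_cycle[4] = 21

  0. 2=2c; end=2; A:t0 B:-
  1. max(4,2)=4c; end=6; A:t0 B:t1
  2. max(3,3)=3c; end=9; A:t2 B:t1
  3. max(2,9)=9c; end=18; A:t2 B:t3
  4. 3=3c; end=21; A:t2 B:t3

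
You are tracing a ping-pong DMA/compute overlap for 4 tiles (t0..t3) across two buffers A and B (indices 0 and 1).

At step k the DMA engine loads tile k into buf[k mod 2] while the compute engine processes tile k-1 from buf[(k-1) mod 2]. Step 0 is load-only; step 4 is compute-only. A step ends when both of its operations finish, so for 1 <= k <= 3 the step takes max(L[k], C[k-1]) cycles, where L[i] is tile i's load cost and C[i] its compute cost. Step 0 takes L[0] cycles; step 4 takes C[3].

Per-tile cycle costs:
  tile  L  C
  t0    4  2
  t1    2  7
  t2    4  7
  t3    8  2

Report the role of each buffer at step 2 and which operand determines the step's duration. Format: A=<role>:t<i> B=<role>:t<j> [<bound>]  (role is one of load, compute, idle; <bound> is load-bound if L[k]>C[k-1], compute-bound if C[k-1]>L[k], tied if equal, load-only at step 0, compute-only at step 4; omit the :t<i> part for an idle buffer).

step 2: A=load:t2 B=compute:t1 [compute-bound]

step 0: L[0]=4 → dur=4, Σ=4 | A=load:t0 B=idle [load-only]
step 1: L[1]=2 C[0]=2 → dur=2, Σ=6 | A=compute:t0 B=load:t1 [tied]
step 2: L[2]=4 C[1]=7 → dur=7, Σ=13 | A=load:t2 B=compute:t1 [compute-bound]
step 3: L[3]=8 C[2]=7 → dur=8, Σ=21 | A=compute:t2 B=load:t3 [load-bound]
step 4: C[3]=2 → dur=2, Σ=23 | A=idle B=compute:t3 [compute-only]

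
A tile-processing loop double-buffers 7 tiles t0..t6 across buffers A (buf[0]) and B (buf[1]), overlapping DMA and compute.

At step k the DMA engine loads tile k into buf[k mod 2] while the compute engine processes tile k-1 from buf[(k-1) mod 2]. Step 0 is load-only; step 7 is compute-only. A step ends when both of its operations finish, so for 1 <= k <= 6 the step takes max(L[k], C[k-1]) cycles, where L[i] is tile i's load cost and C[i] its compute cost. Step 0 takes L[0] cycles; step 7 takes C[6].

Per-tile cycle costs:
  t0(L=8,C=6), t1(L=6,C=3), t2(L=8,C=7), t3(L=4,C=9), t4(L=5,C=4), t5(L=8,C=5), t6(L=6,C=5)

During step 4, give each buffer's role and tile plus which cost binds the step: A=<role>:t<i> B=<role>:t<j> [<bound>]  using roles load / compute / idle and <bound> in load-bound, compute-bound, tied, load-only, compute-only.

step 4: A=load:t4 B=compute:t3 [compute-bound]

k=0 load=t0/8c comp=- wait=8 total=8
k=1 load=t1/6c comp=t0/6c wait=6 total=14
k=2 load=t2/8c comp=t1/3c wait=8 total=22
k=3 load=t3/4c comp=t2/7c wait=7 total=29
k=4 load=t4/5c comp=t3/9c wait=9 total=38
k=5 load=t5/8c comp=t4/4c wait=8 total=46
k=6 load=t6/6c comp=t5/5c wait=6 total=52
k=7 load=- comp=t6/5c wait=5 total=57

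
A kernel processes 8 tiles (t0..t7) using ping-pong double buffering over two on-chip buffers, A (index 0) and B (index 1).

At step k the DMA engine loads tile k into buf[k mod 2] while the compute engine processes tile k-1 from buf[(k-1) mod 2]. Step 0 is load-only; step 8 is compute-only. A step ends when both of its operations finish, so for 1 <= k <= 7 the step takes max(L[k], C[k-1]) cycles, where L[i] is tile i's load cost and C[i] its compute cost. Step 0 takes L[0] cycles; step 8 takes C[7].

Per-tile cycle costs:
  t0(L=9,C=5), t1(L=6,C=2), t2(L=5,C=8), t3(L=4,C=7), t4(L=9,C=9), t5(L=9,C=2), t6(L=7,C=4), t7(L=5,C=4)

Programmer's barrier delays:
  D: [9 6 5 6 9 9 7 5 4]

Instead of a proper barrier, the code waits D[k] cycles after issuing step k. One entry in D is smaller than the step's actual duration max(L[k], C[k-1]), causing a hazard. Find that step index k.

step 0: need L[0]=9 = 9; D[0]=9 ok
step 1: need max(L[1]=6,C[0]=5) = 6; D[1]=6 ok
step 2: need max(L[2]=5,C[1]=2) = 5; D[2]=5 ok
step 3: need max(L[3]=4,C[2]=8) = 8; D[3]=6 SHORT
step 4: need max(L[4]=9,C[3]=7) = 9; D[4]=9 ok
step 5: need max(L[5]=9,C[4]=9) = 9; D[5]=9 ok
step 6: need max(L[6]=7,C[5]=2) = 7; D[6]=7 ok
step 7: need max(L[7]=5,C[6]=4) = 5; D[7]=5 ok
step 8: need C[7]=4 = 4; D[8]=4 ok

hazard at step 3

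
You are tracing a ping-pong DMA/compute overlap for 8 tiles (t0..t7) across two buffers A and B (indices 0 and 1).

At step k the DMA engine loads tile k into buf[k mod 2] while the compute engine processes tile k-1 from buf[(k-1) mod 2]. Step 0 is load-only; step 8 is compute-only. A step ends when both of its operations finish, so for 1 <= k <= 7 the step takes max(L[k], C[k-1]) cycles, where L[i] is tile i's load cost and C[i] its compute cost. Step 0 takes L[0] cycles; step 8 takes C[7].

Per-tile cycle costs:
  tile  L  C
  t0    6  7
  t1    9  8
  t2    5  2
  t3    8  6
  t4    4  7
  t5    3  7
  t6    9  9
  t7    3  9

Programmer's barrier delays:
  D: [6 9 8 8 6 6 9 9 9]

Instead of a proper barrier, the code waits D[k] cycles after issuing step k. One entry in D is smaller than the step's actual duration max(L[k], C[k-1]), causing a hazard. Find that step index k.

k=0 barrier L[0]=6→6c, D[0]=6 ok
k=1 barrier max(L[1]=9,C[0]=7)→9c, D[1]=9 ok
k=2 barrier max(L[2]=5,C[1]=8)→8c, D[2]=8 ok
k=3 barrier max(L[3]=8,C[2]=2)→8c, D[3]=8 ok
k=4 barrier max(L[4]=4,C[3]=6)→6c, D[4]=6 ok
k=5 barrier max(L[5]=3,C[4]=7)→7c, D[5]=6 SHORT
k=6 barrier max(L[6]=9,C[5]=7)→9c, D[6]=9 ok
k=7 barrier max(L[7]=3,C[6]=9)→9c, D[7]=9 ok
k=8 barrier C[7]=9→9c, D[8]=9 ok

hazard at step 5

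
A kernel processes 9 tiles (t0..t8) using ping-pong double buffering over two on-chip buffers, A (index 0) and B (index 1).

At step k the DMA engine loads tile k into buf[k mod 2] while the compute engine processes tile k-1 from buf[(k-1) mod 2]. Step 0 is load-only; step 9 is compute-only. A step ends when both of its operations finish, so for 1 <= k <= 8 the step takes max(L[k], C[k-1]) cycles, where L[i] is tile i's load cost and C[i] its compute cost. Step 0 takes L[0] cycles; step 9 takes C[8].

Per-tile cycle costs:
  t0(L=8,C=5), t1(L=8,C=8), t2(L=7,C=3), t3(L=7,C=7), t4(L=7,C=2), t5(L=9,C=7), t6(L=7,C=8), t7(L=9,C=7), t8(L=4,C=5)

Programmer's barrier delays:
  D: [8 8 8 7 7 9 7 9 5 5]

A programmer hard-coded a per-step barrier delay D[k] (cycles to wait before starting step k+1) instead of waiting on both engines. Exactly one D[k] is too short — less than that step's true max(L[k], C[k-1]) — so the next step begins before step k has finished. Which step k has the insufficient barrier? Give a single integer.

step 0: need L[0]=8 = 8; D[0]=8 ok
step 1: need max(L[1]=8,C[0]=5) = 8; D[1]=8 ok
step 2: need max(L[2]=7,C[1]=8) = 8; D[2]=8 ok
step 3: need max(L[3]=7,C[2]=3) = 7; D[3]=7 ok
step 4: need max(L[4]=7,C[3]=7) = 7; D[4]=7 ok
step 5: need max(L[5]=9,C[4]=2) = 9; D[5]=9 ok
step 6: need max(L[6]=7,C[5]=7) = 7; D[6]=7 ok
step 7: need max(L[7]=9,C[6]=8) = 9; D[7]=9 ok
step 8: need max(L[8]=4,C[7]=7) = 7; D[8]=5 SHORT
step 9: need C[8]=5 = 5; D[9]=5 ok

hazard at step 8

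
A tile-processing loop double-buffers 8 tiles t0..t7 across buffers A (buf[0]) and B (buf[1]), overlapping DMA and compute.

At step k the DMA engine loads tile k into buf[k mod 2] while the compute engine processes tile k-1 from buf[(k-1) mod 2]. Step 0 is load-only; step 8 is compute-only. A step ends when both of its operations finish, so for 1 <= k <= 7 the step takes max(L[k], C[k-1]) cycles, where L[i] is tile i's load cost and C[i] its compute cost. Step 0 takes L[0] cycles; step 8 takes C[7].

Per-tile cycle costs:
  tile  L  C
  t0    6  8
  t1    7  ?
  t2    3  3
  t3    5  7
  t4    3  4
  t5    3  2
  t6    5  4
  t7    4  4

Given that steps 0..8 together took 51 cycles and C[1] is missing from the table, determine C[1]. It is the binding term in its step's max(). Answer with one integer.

step 0 | dur = L[0]=6 = 6
step 1 | dur = max(L[1]=7, C[0]=8) = 8
step 2 | dur = max(L[2]=3, C[1]=?) = C[1]  (unknown; binding)
step 3 | dur = max(L[3]=5, C[2]=3) = 5
step 4 | dur = max(L[4]=3, C[3]=7) = 7
step 5 | dur = max(L[5]=3, C[4]=4) = 4
step 6 | dur = max(L[6]=5, C[5]=2) = 5
step 7 | dur = max(L[7]=4, C[6]=4) = 4
step 8 | dur = C[7]=4 = 4
sum of known step durations = 43
dur[2] = total - known = 51 - 43 = 8
C[1] is the binding max in step 2, so C[1] = dur[2] = 8

C[1] = 8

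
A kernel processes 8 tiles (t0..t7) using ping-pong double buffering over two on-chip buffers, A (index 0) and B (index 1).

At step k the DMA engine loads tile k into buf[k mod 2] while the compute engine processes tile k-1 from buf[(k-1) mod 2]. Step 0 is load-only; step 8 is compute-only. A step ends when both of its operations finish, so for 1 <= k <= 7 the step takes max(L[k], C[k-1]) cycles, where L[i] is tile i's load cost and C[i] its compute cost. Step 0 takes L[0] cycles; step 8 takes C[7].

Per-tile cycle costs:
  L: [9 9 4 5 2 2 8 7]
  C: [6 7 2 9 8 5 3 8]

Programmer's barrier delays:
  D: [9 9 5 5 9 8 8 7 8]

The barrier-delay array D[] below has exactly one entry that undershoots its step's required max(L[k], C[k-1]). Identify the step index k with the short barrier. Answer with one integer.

hazard at step 2

[0] required=L[0]=9=9 vs D=9 ok
[1] required=max(L[1]=9,C[0]=6)=9 vs D=9 ok
[2] required=max(L[2]=4,C[1]=7)=7 vs D=5 SHORT
[3] required=max(L[3]=5,C[2]=2)=5 vs D=5 ok
[4] required=max(L[4]=2,C[3]=9)=9 vs D=9 ok
[5] required=max(L[5]=2,C[4]=8)=8 vs D=8 ok
[6] required=max(L[6]=8,C[5]=5)=8 vs D=8 ok
[7] required=max(L[7]=7,C[6]=3)=7 vs D=7 ok
[8] required=C[7]=8=8 vs D=8 ok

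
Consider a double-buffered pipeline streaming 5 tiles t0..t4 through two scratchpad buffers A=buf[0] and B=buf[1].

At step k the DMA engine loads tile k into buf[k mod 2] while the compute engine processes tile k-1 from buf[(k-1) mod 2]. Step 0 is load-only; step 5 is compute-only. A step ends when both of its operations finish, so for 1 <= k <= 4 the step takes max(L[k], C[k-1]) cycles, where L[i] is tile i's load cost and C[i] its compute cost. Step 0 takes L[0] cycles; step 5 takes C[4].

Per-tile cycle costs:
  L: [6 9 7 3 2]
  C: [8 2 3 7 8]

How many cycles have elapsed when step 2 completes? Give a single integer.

  0. 6=6c; end=6; A:t0 B:-
  1. max(9,8)=9c; end=15; A:t0 B:t1
  2. max(7,2)=7c; end=22; A:t2 B:t1
  3. max(3,3)=3c; end=25; A:t2 B:t3
  4. max(2,7)=7c; end=32; A:t4 B:t3
  5. 8=8c; end=40; A:t4 B:t3

end_cycle[2] = 22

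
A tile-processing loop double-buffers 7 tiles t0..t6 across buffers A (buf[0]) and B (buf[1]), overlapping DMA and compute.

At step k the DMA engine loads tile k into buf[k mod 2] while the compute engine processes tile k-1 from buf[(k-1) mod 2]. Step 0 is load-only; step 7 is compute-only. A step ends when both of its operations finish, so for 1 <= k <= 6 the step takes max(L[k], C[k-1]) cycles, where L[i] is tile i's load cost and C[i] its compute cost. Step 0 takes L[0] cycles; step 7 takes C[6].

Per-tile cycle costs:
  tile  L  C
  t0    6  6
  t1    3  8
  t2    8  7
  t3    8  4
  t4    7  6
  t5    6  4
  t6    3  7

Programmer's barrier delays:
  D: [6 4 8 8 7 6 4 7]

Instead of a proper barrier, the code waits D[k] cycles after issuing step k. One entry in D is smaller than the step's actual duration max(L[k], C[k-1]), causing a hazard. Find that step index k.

[0] required=L[0]=6=6 vs D=6 ok
[1] required=max(L[1]=3,C[0]=6)=6 vs D=4 SHORT
[2] required=max(L[2]=8,C[1]=8)=8 vs D=8 ok
[3] required=max(L[3]=8,C[2]=7)=8 vs D=8 ok
[4] required=max(L[4]=7,C[3]=4)=7 vs D=7 ok
[5] required=max(L[5]=6,C[4]=6)=6 vs D=6 ok
[6] required=max(L[6]=3,C[5]=4)=4 vs D=4 ok
[7] required=C[6]=7=7 vs D=7 ok

hazard at step 1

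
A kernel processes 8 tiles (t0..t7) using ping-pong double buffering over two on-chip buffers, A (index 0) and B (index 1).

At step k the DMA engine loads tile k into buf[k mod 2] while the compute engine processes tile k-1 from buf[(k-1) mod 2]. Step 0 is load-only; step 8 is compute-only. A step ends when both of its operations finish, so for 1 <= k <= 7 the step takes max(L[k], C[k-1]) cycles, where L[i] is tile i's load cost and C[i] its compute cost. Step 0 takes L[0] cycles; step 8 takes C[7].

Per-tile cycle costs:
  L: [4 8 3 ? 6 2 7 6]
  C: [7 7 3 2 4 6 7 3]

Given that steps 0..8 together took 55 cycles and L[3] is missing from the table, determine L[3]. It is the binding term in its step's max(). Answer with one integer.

L[3] = 9

step 0 → dur = L[0]=4 = 4
step 1 → dur = max(L[1]=8, C[0]=7) = 8
step 2 → dur = max(L[2]=3, C[1]=7) = 7
step 3 → dur = max(L[3]=?, C[2]=3) = L[3]  (unknown; binding)
step 4 → dur = max(L[4]=6, C[3]=2) = 6
step 5 → dur = max(L[5]=2, C[4]=4) = 4
step 6 → dur = max(L[6]=7, C[5]=6) = 7
step 7 → dur = max(L[7]=6, C[6]=7) = 7
step 8 → dur = C[7]=3 = 3
sum of known step durations = 46
dur[3] = total - known = 55 - 46 = 9
L[3] is the binding max in step 3, so L[3] = dur[3] = 9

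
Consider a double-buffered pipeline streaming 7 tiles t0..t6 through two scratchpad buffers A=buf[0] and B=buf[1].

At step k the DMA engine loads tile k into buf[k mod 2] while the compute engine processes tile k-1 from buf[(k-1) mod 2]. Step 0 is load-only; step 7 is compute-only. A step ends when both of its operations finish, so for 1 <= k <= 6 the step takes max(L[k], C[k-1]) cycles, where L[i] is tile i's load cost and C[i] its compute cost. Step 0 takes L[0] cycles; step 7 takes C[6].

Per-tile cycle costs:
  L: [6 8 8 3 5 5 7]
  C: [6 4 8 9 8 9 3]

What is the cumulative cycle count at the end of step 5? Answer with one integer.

end_cycle[5] = 47

step 0: L[0]=6 → dur=6, Σ=6 | A=load:t0 B=idle [load-only]
step 1: L[1]=8 C[0]=6 → dur=8, Σ=14 | A=compute:t0 B=load:t1 [load-bound]
step 2: L[2]=8 C[1]=4 → dur=8, Σ=22 | A=load:t2 B=compute:t1 [load-bound]
step 3: L[3]=3 C[2]=8 → dur=8, Σ=30 | A=compute:t2 B=load:t3 [compute-bound]
step 4: L[4]=5 C[3]=9 → dur=9, Σ=39 | A=load:t4 B=compute:t3 [compute-bound]
step 5: L[5]=5 C[4]=8 → dur=8, Σ=47 | A=compute:t4 B=load:t5 [compute-bound]
step 6: L[6]=7 C[5]=9 → dur=9, Σ=56 | A=load:t6 B=compute:t5 [compute-bound]
step 7: C[6]=3 → dur=3, Σ=59 | A=compute:t6 B=idle [compute-only]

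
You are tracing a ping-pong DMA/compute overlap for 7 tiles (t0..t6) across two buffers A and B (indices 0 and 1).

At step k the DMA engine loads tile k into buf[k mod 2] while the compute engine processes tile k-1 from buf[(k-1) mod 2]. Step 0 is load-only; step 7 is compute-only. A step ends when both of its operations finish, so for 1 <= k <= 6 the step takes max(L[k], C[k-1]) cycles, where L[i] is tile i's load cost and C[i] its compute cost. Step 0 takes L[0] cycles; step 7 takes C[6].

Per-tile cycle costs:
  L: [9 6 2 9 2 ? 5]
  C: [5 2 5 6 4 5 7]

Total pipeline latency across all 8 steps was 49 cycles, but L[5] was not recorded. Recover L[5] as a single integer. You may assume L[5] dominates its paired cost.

L[5] = 5

step 0: dur = L[0]=9 = 9
step 1: dur = max(L[1]=6, C[0]=5) = 6
step 2: dur = max(L[2]=2, C[1]=2) = 2
step 3: dur = max(L[3]=9, C[2]=5) = 9
step 4: dur = max(L[4]=2, C[3]=6) = 6
step 5: dur = max(L[5]=?, C[4]=4) = L[5]  (unknown; binding)
step 6: dur = max(L[6]=5, C[5]=5) = 5
step 7: dur = C[6]=7 = 7
sum of known step durations = 44
dur[5] = total - known = 49 - 44 = 5
L[5] is the binding max in step 5, so L[5] = dur[5] = 5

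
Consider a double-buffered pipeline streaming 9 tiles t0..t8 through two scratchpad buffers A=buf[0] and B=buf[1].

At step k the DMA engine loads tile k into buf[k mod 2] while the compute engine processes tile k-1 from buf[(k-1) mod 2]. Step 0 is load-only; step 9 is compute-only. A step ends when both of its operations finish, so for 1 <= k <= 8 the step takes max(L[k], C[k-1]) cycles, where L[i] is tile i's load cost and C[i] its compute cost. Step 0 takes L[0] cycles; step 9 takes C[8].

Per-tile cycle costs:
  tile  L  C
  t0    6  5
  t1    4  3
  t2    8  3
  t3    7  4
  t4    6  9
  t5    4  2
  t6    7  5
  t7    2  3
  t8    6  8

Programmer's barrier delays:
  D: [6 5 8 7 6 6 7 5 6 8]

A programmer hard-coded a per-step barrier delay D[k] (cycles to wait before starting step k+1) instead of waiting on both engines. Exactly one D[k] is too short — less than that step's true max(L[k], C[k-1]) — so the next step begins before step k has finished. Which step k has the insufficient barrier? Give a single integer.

step 0: need L[0]=6 = 6; D[0]=6 ok
step 1: need max(L[1]=4,C[0]=5) = 5; D[1]=5 ok
step 2: need max(L[2]=8,C[1]=3) = 8; D[2]=8 ok
step 3: need max(L[3]=7,C[2]=3) = 7; D[3]=7 ok
step 4: need max(L[4]=6,C[3]=4) = 6; D[4]=6 ok
step 5: need max(L[5]=4,C[4]=9) = 9; D[5]=6 SHORT
step 6: need max(L[6]=7,C[5]=2) = 7; D[6]=7 ok
step 7: need max(L[7]=2,C[6]=5) = 5; D[7]=5 ok
step 8: need max(L[8]=6,C[7]=3) = 6; D[8]=6 ok
step 9: need C[8]=8 = 8; D[9]=8 ok

hazard at step 5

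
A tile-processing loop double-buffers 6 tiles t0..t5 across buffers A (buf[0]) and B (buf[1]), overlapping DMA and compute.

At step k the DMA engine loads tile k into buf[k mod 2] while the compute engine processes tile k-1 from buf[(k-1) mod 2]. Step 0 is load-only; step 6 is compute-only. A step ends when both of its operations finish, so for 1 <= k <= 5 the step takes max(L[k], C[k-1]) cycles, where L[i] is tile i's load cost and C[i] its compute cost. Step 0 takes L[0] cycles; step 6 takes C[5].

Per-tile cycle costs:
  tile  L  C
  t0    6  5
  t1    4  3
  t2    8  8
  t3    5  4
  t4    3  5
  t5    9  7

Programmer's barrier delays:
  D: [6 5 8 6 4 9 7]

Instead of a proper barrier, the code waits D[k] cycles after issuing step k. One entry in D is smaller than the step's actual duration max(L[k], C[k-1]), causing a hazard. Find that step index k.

[0] required=L[0]=6=6 vs D=6 ok
[1] required=max(L[1]=4,C[0]=5)=5 vs D=5 ok
[2] required=max(L[2]=8,C[1]=3)=8 vs D=8 ok
[3] required=max(L[3]=5,C[2]=8)=8 vs D=6 SHORT
[4] required=max(L[4]=3,C[3]=4)=4 vs D=4 ok
[5] required=max(L[5]=9,C[4]=5)=9 vs D=9 ok
[6] required=C[5]=7=7 vs D=7 ok

hazard at step 3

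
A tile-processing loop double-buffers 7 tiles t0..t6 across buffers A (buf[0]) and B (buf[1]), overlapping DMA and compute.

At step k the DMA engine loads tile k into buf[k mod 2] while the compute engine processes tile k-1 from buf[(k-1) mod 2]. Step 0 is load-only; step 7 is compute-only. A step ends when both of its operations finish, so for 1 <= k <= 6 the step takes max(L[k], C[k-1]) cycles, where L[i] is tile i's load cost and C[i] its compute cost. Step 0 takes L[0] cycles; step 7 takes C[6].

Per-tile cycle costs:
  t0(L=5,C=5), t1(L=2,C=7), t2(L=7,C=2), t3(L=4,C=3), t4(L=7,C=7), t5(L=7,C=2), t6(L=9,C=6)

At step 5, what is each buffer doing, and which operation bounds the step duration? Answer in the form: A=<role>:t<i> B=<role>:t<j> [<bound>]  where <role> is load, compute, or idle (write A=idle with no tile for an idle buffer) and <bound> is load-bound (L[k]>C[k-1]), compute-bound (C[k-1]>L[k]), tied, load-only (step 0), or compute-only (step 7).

step 5: A=compute:t4 B=load:t5 [tied]

k=0 load=t0/5c comp=- wait=5 total=5
k=1 load=t1/2c comp=t0/5c wait=5 total=10
k=2 load=t2/7c comp=t1/7c wait=7 total=17
k=3 load=t3/4c comp=t2/2c wait=4 total=21
k=4 load=t4/7c comp=t3/3c wait=7 total=28
k=5 load=t5/7c comp=t4/7c wait=7 total=35
k=6 load=t6/9c comp=t5/2c wait=9 total=44
k=7 load=- comp=t6/6c wait=6 total=50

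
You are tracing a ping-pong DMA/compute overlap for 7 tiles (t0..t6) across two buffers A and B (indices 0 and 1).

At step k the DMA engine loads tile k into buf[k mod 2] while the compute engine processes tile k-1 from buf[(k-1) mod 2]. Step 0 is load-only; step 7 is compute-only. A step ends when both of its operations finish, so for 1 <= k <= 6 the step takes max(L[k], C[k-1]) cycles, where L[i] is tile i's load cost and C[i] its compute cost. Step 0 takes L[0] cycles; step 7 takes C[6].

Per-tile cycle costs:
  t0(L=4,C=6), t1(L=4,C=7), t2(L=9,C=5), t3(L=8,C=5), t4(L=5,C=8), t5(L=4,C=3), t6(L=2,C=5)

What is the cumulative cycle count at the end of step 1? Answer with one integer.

end_cycle[1] = 10

step 0: L[0]=4 → dur=4, Σ=4 | A=load:t0 B=idle [load-only]
step 1: L[1]=4 C[0]=6 → dur=6, Σ=10 | A=compute:t0 B=load:t1 [compute-bound]
step 2: L[2]=9 C[1]=7 → dur=9, Σ=19 | A=load:t2 B=compute:t1 [load-bound]
step 3: L[3]=8 C[2]=5 → dur=8, Σ=27 | A=compute:t2 B=load:t3 [load-bound]
step 4: L[4]=5 C[3]=5 → dur=5, Σ=32 | A=load:t4 B=compute:t3 [tied]
step 5: L[5]=4 C[4]=8 → dur=8, Σ=40 | A=compute:t4 B=load:t5 [compute-bound]
step 6: L[6]=2 C[5]=3 → dur=3, Σ=43 | A=load:t6 B=compute:t5 [compute-bound]
step 7: C[6]=5 → dur=5, Σ=48 | A=compute:t6 B=idle [compute-only]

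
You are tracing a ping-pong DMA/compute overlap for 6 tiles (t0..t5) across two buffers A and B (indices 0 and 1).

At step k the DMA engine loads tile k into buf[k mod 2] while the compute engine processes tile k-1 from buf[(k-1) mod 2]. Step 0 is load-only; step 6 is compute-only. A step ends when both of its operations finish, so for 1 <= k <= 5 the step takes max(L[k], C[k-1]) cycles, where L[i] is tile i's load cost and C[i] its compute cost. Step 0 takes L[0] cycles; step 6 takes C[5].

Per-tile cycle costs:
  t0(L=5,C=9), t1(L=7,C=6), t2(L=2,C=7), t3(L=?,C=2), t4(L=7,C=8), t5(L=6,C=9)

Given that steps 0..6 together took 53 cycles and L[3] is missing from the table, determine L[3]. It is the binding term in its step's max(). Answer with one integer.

step 0: dur = L[0]=5 = 5
step 1: dur = max(L[1]=7, C[0]=9) = 9
step 2: dur = max(L[2]=2, C[1]=6) = 6
step 3: dur = max(L[3]=?, C[2]=7) = L[3]  (unknown; binding)
step 4: dur = max(L[4]=7, C[3]=2) = 7
step 5: dur = max(L[5]=6, C[4]=8) = 8
step 6: dur = C[5]=9 = 9
sum of known step durations = 44
dur[3] = total - known = 53 - 44 = 9
L[3] is the binding max in step 3, so L[3] = dur[3] = 9

L[3] = 9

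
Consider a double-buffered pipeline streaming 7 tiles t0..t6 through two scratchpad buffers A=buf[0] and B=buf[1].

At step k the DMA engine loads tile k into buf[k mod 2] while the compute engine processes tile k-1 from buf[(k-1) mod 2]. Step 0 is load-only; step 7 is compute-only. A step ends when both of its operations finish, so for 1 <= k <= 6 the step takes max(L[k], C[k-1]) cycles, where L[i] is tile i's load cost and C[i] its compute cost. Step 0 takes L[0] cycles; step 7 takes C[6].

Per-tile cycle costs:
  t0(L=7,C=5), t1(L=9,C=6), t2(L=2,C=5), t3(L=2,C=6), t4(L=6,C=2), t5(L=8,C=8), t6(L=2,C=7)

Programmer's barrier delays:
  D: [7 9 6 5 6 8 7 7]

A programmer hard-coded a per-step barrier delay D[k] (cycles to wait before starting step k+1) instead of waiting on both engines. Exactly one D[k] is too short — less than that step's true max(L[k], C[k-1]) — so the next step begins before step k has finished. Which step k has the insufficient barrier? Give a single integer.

step 0: need L[0]=7 = 7; D[0]=7 ok
step 1: need max(L[1]=9,C[0]=5) = 9; D[1]=9 ok
step 2: need max(L[2]=2,C[1]=6) = 6; D[2]=6 ok
step 3: need max(L[3]=2,C[2]=5) = 5; D[3]=5 ok
step 4: need max(L[4]=6,C[3]=6) = 6; D[4]=6 ok
step 5: need max(L[5]=8,C[4]=2) = 8; D[5]=8 ok
step 6: need max(L[6]=2,C[5]=8) = 8; D[6]=7 SHORT
step 7: need C[6]=7 = 7; D[7]=7 ok

hazard at step 6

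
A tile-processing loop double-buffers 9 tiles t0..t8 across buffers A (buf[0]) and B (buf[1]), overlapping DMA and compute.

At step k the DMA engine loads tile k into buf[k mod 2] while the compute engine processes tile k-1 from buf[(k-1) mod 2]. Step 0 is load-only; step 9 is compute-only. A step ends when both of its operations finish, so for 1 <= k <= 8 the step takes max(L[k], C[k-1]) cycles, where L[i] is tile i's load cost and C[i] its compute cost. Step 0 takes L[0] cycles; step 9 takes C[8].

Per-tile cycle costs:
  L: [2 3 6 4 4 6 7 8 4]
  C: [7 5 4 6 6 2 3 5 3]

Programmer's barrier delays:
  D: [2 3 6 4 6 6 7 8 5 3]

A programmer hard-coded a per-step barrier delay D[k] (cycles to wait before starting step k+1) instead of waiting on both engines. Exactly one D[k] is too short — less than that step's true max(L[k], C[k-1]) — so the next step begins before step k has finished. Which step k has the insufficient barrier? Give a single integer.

hazard at step 1

k=0 barrier L[0]=2→2c, D[0]=2 ok
k=1 barrier max(L[1]=3,C[0]=7)→7c, D[1]=3 SHORT
k=2 barrier max(L[2]=6,C[1]=5)→6c, D[2]=6 ok
k=3 barrier max(L[3]=4,C[2]=4)→4c, D[3]=4 ok
k=4 barrier max(L[4]=4,C[3]=6)→6c, D[4]=6 ok
k=5 barrier max(L[5]=6,C[4]=6)→6c, D[5]=6 ok
k=6 barrier max(L[6]=7,C[5]=2)→7c, D[6]=7 ok
k=7 barrier max(L[7]=8,C[6]=3)→8c, D[7]=8 ok
k=8 barrier max(L[8]=4,C[7]=5)→5c, D[8]=5 ok
k=9 barrier C[8]=3→3c, D[9]=3 ok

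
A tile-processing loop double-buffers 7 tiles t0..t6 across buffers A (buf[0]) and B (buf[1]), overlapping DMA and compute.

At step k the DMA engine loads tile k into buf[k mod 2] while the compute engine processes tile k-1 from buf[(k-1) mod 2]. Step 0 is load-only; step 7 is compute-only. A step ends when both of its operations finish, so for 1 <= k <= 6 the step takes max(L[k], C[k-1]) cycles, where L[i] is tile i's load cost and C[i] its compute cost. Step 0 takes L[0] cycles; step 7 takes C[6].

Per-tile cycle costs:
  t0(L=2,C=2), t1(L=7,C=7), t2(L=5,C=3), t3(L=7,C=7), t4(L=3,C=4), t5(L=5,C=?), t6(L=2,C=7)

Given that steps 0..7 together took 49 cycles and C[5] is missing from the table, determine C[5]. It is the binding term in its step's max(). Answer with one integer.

step 0 → dur = L[0]=2 = 2
step 1 → dur = max(L[1]=7, C[0]=2) = 7
step 2 → dur = max(L[2]=5, C[1]=7) = 7
step 3 → dur = max(L[3]=7, C[2]=3) = 7
step 4 → dur = max(L[4]=3, C[3]=7) = 7
step 5 → dur = max(L[5]=5, C[4]=4) = 5
step 6 → dur = max(L[6]=2, C[5]=?) = C[5]  (unknown; binding)
step 7 → dur = C[6]=7 = 7
sum of known step durations = 42
dur[6] = total - known = 49 - 42 = 7
C[5] is the binding max in step 6, so C[5] = dur[6] = 7

C[5] = 7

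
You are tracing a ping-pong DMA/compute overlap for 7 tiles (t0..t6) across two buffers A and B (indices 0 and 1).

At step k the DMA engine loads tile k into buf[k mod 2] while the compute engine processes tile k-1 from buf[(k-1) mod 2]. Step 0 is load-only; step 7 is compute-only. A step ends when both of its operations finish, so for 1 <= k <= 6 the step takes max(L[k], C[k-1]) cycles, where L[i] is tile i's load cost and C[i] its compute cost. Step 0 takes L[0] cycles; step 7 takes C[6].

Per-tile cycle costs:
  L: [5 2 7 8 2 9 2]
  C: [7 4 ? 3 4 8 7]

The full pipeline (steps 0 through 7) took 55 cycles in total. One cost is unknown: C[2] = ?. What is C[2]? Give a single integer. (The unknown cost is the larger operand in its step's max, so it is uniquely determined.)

C[2] = 9

step 0 → dur = L[0]=5 = 5
step 1 → dur = max(L[1]=2, C[0]=7) = 7
step 2 → dur = max(L[2]=7, C[1]=4) = 7
step 3 → dur = max(L[3]=8, C[2]=?) = C[2]  (unknown; binding)
step 4 → dur = max(L[4]=2, C[3]=3) = 3
step 5 → dur = max(L[5]=9, C[4]=4) = 9
step 6 → dur = max(L[6]=2, C[5]=8) = 8
step 7 → dur = C[6]=7 = 7
sum of known step durations = 46
dur[3] = total - known = 55 - 46 = 9
C[2] is the binding max in step 3, so C[2] = dur[3] = 9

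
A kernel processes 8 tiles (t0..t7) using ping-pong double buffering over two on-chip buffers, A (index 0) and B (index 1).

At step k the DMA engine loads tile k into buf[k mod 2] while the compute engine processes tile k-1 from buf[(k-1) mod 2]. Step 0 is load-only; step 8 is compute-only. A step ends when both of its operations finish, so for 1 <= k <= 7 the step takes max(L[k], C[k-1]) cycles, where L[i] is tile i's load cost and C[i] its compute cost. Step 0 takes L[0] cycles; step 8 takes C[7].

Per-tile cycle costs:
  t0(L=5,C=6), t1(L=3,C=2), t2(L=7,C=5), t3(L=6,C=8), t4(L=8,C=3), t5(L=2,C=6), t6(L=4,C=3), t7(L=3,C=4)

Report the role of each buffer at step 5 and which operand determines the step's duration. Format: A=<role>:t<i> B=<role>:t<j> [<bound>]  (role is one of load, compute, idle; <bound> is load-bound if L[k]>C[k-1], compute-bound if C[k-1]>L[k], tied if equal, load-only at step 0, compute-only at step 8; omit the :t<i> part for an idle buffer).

step 5: A=compute:t4 B=load:t5 [compute-bound]

  0. 5=5c; end=5; A:t0 B:-
  1. max(3,6)=6c; end=11; A:t0 B:t1
  2. max(7,2)=7c; end=18; A:t2 B:t1
  3. max(6,5)=6c; end=24; A:t2 B:t3
  4. max(8,8)=8c; end=32; A:t4 B:t3
  5. max(2,3)=3c; end=35; A:t4 B:t5
  6. max(4,6)=6c; end=41; A:t6 B:t5
  7. max(3,3)=3c; end=44; A:t6 B:t7
  8. 4=4c; end=48; A:t6 B:t7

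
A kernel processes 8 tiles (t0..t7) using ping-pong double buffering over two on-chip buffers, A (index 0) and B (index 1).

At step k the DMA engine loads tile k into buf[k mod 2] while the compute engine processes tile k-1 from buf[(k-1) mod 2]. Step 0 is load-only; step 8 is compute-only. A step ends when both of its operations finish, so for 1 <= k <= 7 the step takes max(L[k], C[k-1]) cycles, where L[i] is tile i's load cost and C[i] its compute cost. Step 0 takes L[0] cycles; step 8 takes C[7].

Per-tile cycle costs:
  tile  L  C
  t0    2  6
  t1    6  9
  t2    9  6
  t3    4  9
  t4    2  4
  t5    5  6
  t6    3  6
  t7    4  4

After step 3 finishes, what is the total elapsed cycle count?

step 0: L[0]=2 → dur=2, Σ=2 | A=load:t0 B=idle [load-only]
step 1: L[1]=6 C[0]=6 → dur=6, Σ=8 | A=compute:t0 B=load:t1 [tied]
step 2: L[2]=9 C[1]=9 → dur=9, Σ=17 | A=load:t2 B=compute:t1 [tied]
step 3: L[3]=4 C[2]=6 → dur=6, Σ=23 | A=compute:t2 B=load:t3 [compute-bound]
step 4: L[4]=2 C[3]=9 → dur=9, Σ=32 | A=load:t4 B=compute:t3 [compute-bound]
step 5: L[5]=5 C[4]=4 → dur=5, Σ=37 | A=compute:t4 B=load:t5 [load-bound]
step 6: L[6]=3 C[5]=6 → dur=6, Σ=43 | A=load:t6 B=compute:t5 [compute-bound]
step 7: L[7]=4 C[6]=6 → dur=6, Σ=49 | A=compute:t6 B=load:t7 [compute-bound]
step 8: C[7]=4 → dur=4, Σ=53 | A=idle B=compute:t7 [compute-only]

end_cycle[3] = 23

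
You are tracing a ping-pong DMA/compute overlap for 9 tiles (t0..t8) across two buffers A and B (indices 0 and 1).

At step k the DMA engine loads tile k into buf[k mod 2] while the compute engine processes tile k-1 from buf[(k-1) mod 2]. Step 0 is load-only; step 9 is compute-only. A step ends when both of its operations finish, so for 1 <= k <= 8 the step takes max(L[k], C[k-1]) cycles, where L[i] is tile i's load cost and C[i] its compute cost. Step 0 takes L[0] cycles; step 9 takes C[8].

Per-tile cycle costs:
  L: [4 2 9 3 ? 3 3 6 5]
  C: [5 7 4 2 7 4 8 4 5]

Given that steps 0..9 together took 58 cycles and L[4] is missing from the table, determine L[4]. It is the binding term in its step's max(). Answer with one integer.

L[4] = 7

step 0 | dur = L[0]=4 = 4
step 1 | dur = max(L[1]=2, C[0]=5) = 5
step 2 | dur = max(L[2]=9, C[1]=7) = 9
step 3 | dur = max(L[3]=3, C[2]=4) = 4
step 4 | dur = max(L[4]=?, C[3]=2) = L[4]  (unknown; binding)
step 5 | dur = max(L[5]=3, C[4]=7) = 7
step 6 | dur = max(L[6]=3, C[5]=4) = 4
step 7 | dur = max(L[7]=6, C[6]=8) = 8
step 8 | dur = max(L[8]=5, C[7]=4) = 5
step 9 | dur = C[8]=5 = 5
sum of known step durations = 51
dur[4] = total - known = 58 - 51 = 7
L[4] is the binding max in step 4, so L[4] = dur[4] = 7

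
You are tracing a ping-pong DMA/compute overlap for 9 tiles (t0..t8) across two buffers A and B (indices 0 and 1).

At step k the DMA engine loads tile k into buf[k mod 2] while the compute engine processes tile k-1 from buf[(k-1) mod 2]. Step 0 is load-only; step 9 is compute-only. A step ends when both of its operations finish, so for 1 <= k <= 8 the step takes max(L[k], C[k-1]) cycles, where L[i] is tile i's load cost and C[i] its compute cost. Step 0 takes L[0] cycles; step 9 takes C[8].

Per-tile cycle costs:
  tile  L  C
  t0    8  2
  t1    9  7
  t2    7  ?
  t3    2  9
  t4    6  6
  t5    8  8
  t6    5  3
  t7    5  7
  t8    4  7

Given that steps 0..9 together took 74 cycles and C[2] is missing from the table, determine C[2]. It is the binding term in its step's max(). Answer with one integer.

C[2] = 6

step 0 → dur = L[0]=8 = 8
step 1 → dur = max(L[1]=9, C[0]=2) = 9
step 2 → dur = max(L[2]=7, C[1]=7) = 7
step 3 → dur = max(L[3]=2, C[2]=?) = C[2]  (unknown; binding)
step 4 → dur = max(L[4]=6, C[3]=9) = 9
step 5 → dur = max(L[5]=8, C[4]=6) = 8
step 6 → dur = max(L[6]=5, C[5]=8) = 8
step 7 → dur = max(L[7]=5, C[6]=3) = 5
step 8 → dur = max(L[8]=4, C[7]=7) = 7
step 9 → dur = C[8]=7 = 7
sum of known step durations = 68
dur[3] = total - known = 74 - 68 = 6
C[2] is the binding max in step 3, so C[2] = dur[3] = 6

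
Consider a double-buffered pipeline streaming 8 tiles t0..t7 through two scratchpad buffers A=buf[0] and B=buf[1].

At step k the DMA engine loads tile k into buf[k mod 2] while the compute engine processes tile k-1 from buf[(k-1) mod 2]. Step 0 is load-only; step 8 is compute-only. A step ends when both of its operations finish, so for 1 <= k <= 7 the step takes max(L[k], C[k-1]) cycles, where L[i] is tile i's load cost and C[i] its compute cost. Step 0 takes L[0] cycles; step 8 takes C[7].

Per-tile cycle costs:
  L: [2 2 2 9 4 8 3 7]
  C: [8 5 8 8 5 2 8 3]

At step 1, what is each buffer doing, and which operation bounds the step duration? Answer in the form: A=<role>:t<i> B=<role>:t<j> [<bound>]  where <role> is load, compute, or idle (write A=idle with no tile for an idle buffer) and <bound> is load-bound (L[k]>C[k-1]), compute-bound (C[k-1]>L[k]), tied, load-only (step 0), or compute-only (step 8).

step 1: A=compute:t0 B=load:t1 [compute-bound]

step 0: L[0]=2 → dur=2, Σ=2 | A=load:t0 B=idle [load-only]
step 1: L[1]=2 C[0]=8 → dur=8, Σ=10 | A=compute:t0 B=load:t1 [compute-bound]
step 2: L[2]=2 C[1]=5 → dur=5, Σ=15 | A=load:t2 B=compute:t1 [compute-bound]
step 3: L[3]=9 C[2]=8 → dur=9, Σ=24 | A=compute:t2 B=load:t3 [load-bound]
step 4: L[4]=4 C[3]=8 → dur=8, Σ=32 | A=load:t4 B=compute:t3 [compute-bound]
step 5: L[5]=8 C[4]=5 → dur=8, Σ=40 | A=compute:t4 B=load:t5 [load-bound]
step 6: L[6]=3 C[5]=2 → dur=3, Σ=43 | A=load:t6 B=compute:t5 [load-bound]
step 7: L[7]=7 C[6]=8 → dur=8, Σ=51 | A=compute:t6 B=load:t7 [compute-bound]
step 8: C[7]=3 → dur=3, Σ=54 | A=idle B=compute:t7 [compute-only]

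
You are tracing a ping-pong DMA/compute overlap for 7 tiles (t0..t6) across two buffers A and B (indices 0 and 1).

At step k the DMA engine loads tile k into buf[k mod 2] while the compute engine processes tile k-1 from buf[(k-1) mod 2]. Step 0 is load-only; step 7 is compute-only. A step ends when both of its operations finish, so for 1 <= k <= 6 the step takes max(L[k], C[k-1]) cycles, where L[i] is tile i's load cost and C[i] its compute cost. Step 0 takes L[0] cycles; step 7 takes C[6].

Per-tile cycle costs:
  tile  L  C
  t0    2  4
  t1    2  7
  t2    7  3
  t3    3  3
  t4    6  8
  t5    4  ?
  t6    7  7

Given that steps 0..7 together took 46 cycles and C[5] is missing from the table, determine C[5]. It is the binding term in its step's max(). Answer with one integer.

step 0: dur = L[0]=2 = 2
step 1: dur = max(L[1]=2, C[0]=4) = 4
step 2: dur = max(L[2]=7, C[1]=7) = 7
step 3: dur = max(L[3]=3, C[2]=3) = 3
step 4: dur = max(L[4]=6, C[3]=3) = 6
step 5: dur = max(L[5]=4, C[4]=8) = 8
step 6: dur = max(L[6]=7, C[5]=?) = C[5]  (unknown; binding)
step 7: dur = C[6]=7 = 7
sum of known step durations = 37
dur[6] = total - known = 46 - 37 = 9
C[5] is the binding max in step 6, so C[5] = dur[6] = 9

C[5] = 9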